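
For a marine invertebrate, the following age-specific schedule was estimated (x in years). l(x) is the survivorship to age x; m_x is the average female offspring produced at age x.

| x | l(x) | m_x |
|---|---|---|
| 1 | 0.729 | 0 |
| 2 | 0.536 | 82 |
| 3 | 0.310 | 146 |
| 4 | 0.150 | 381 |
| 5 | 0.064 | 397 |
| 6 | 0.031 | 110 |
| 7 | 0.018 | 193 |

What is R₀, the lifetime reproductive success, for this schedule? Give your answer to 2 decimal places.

R₀ = Σ l(x) m_x:
  age 1: 0.729 × 0 = 0.0000
  age 2: 0.536 × 82 = 43.9520
  age 3: 0.310 × 146 = 45.2600
  age 4: 0.150 × 381 = 57.1500
  age 5: 0.064 × 397 = 25.4080
  age 6: 0.031 × 110 = 3.4100
  age 7: 0.018 × 193 = 3.4740
R₀ = 0.0000 + 43.9520 + 45.2600 + 57.1500 + 25.4080 + 3.4100 + 3.4740 = 178.6540

178.65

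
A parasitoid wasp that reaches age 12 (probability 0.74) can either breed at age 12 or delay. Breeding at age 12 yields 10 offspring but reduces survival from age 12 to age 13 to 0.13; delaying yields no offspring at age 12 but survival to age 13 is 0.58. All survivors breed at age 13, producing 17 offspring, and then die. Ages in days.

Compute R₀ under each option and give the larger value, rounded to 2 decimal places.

9.04

breed at age 12: R₀ = 0.74 × (10 + 0.13 × 17) = 0.74 × 12.2100 = 9.0354
delay to age 13: R₀ = 0.74 × (0.58 × 17) = 0.74 × 9.8600 = 7.2964
Higher: breed at age 12 (9.0354).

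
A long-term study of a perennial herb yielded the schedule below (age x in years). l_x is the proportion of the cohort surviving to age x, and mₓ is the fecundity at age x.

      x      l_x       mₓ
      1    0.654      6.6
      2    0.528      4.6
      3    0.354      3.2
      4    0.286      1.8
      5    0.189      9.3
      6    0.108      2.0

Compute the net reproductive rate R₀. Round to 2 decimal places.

R₀ = Σ l_x mₓ:
  age 1: 0.654 × 6.6 = 4.3164
  age 2: 0.528 × 4.6 = 2.4288
  age 3: 0.354 × 3.2 = 1.1328
  age 4: 0.286 × 1.8 = 0.5148
  age 5: 0.189 × 9.3 = 1.7577
  age 6: 0.108 × 2.0 = 0.2160
R₀ = 4.3164 + 2.4288 + 1.1328 + 0.5148 + 1.7577 + 0.2160 = 10.3665

10.37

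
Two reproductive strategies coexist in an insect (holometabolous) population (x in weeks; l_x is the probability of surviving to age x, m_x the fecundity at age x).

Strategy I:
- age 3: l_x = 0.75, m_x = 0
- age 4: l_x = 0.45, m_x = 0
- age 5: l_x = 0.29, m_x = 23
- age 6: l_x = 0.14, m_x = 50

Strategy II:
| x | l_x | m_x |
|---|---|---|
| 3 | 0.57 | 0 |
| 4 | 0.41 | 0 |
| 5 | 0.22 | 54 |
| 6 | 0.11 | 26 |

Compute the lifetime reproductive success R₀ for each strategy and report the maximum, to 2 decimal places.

Strategy I: R₀ = 0.75×0 + 0.45×0 + 0.29×23 + 0.14×50 = 13.6700
Strategy II: R₀ = 0.57×0 + 0.41×0 + 0.22×54 + 0.11×26 = 14.7400
Highest R₀: strategy II with 14.7400.

14.74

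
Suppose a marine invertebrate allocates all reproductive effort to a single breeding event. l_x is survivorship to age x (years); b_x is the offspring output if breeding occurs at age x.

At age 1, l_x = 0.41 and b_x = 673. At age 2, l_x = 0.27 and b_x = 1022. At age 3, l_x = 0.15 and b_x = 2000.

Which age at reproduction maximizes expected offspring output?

Expected offspring if breeding at age x = l_x × b_x:
  age 1: 0.41 × 673 = 275.930
  age 2: 0.27 × 1022 = 275.940
  age 3: 0.15 × 2000 = 300.000
Maximum at age 3 (300.000).

3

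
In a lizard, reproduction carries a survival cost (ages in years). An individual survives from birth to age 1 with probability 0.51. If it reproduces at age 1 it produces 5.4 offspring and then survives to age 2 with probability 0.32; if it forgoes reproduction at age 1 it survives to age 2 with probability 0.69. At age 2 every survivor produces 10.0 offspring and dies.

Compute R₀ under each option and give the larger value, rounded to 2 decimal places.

breed at age 1: R₀ = 0.51 × (5.4 + 0.32 × 10.0) = 0.51 × 8.6000 = 4.3860
delay to age 2: R₀ = 0.51 × (0.69 × 10.0) = 0.51 × 6.9000 = 3.5190
Higher: breed at age 1 (4.3860).

4.39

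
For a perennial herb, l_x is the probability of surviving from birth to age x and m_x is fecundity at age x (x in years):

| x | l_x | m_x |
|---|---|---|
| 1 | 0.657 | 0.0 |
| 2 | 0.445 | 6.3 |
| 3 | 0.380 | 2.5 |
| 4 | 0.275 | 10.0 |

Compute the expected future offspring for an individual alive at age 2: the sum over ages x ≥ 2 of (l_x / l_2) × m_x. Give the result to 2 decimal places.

14.61

l_2 = 0.445. Conditional survival from age 2 to x is l_x / l_2.
  x=2: (0.445/0.445) × 6.3 = 6.3000
  x=3: (0.380/0.445) × 2.5 = 2.1348
  x=4: (0.275/0.445) × 10.0 = 6.1798
Sum = 6.3000 + 2.1348 + 6.1798 = 14.6146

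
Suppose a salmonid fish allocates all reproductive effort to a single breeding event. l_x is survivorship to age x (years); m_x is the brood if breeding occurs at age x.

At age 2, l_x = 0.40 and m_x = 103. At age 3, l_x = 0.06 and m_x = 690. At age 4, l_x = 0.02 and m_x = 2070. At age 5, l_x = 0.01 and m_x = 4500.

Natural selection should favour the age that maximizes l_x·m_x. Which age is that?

Expected offspring if breeding at age x = l_x × m_x:
  age 2: 0.40 × 103 = 41.200
  age 3: 0.06 × 690 = 41.400
  age 4: 0.02 × 2070 = 41.400
  age 5: 0.01 × 4500 = 45.000
Maximum at age 5 (45.000).

5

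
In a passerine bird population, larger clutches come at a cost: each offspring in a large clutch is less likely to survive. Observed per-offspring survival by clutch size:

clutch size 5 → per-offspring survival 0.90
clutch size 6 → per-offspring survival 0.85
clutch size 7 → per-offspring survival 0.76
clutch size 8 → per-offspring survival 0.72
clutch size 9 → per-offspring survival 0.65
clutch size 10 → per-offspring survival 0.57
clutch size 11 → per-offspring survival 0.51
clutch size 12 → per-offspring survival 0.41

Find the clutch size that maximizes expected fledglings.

Expected fledglings = c × s(c):
  c=5: 5 × 0.90 = 4.500
  c=6: 6 × 0.85 = 5.100
  c=7: 7 × 0.76 = 5.320
  c=8: 8 × 0.72 = 5.760
  c=9: 9 × 0.65 = 5.850
  c=10: 10 × 0.57 = 5.700
  c=11: 11 × 0.51 = 5.610
  c=12: 12 × 0.41 = 4.920
Maximum at c = 9 (5.850 fledglings).

9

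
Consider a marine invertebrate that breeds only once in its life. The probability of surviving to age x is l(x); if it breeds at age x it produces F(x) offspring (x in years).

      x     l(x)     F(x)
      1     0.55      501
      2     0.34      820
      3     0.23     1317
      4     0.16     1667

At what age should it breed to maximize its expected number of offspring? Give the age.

3

Expected offspring if breeding at age x = l(x) × F(x):
  age 1: 0.55 × 501 = 275.550
  age 2: 0.34 × 820 = 278.800
  age 3: 0.23 × 1317 = 302.910
  age 4: 0.16 × 1667 = 266.720
Maximum at age 3 (302.910).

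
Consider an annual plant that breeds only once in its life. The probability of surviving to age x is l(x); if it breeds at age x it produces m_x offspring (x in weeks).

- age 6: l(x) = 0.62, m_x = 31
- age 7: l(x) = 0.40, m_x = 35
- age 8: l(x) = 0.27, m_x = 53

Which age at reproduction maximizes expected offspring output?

Expected offspring if breeding at age x = l(x) × m_x:
  age 6: 0.62 × 31 = 19.220
  age 7: 0.40 × 35 = 14.000
  age 8: 0.27 × 53 = 14.310
Maximum at age 6 (19.220).

6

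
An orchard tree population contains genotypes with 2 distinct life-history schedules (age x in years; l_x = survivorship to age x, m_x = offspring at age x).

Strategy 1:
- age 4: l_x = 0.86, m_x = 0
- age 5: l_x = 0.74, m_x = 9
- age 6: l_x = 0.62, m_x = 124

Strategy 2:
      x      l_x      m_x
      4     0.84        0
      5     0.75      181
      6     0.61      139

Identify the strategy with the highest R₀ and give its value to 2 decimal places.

Strategy 1: R₀ = 0.86×0 + 0.74×9 + 0.62×124 = 83.5400
Strategy 2: R₀ = 0.84×0 + 0.75×181 + 0.61×139 = 220.5400
Highest R₀: strategy 2 with 220.5400.

220.54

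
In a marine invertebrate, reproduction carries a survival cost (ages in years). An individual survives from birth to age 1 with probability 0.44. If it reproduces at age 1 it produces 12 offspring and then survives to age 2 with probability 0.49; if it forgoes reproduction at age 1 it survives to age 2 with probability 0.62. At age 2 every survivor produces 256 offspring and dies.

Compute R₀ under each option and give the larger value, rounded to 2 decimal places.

69.84

breed at age 1: R₀ = 0.44 × (12 + 0.49 × 256) = 0.44 × 137.4400 = 60.4736
delay to age 2: R₀ = 0.44 × (0.62 × 256) = 0.44 × 158.7200 = 69.8368
Higher: delay to age 2 (69.8368).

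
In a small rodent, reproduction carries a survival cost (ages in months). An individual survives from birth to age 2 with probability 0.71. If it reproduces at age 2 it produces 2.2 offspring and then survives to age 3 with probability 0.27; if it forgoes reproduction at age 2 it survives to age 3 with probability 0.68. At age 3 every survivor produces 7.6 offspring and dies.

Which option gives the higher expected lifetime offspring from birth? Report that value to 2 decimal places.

breed at age 2: R₀ = 0.71 × (2.2 + 0.27 × 7.6) = 0.71 × 4.2520 = 3.0189
delay to age 3: R₀ = 0.71 × (0.68 × 7.6) = 0.71 × 5.1680 = 3.6693
Higher: delay to age 3 (3.6693).

3.67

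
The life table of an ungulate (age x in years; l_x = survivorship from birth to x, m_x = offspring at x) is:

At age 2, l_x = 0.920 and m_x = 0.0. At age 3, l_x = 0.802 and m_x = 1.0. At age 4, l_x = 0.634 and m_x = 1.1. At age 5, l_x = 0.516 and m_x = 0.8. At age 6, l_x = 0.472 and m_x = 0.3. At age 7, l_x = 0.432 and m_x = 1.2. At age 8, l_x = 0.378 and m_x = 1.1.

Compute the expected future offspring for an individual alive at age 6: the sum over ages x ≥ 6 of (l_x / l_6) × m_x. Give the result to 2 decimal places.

l_6 = 0.472. Conditional survival from age 6 to x is l_x / l_6.
  x=6: (0.472/0.472) × 0.3 = 0.3000
  x=7: (0.432/0.472) × 1.2 = 1.0983
  x=8: (0.378/0.472) × 1.1 = 0.8809
Sum = 0.3000 + 1.0983 + 0.8809 = 2.2792

2.28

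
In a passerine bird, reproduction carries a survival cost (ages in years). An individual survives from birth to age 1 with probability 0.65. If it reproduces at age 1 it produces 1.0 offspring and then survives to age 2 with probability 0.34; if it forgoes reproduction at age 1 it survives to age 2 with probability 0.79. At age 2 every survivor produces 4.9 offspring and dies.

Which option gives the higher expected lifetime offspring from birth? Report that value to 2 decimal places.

breed at age 1: R₀ = 0.65 × (1.0 + 0.34 × 4.9) = 0.65 × 2.6660 = 1.7329
delay to age 2: R₀ = 0.65 × (0.79 × 4.9) = 0.65 × 3.8710 = 2.5162
Higher: delay to age 2 (2.5162).

2.52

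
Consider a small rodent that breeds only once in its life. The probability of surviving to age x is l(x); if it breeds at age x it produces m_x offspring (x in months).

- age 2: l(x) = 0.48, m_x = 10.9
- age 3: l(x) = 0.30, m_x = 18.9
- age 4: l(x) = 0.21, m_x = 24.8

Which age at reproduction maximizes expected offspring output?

Expected offspring if breeding at age x = l(x) × m_x:
  age 2: 0.48 × 10.9 = 5.232
  age 3: 0.30 × 18.9 = 5.670
  age 4: 0.21 × 24.8 = 5.208
Maximum at age 3 (5.670).

3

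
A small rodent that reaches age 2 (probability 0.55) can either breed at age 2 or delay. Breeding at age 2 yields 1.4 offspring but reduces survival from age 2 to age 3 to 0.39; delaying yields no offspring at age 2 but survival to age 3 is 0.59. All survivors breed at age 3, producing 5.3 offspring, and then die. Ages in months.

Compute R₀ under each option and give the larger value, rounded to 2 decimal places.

breed at age 2: R₀ = 0.55 × (1.4 + 0.39 × 5.3) = 0.55 × 3.4670 = 1.9069
delay to age 3: R₀ = 0.55 × (0.59 × 5.3) = 0.55 × 3.1270 = 1.7199
Higher: breed at age 2 (1.9069).

1.91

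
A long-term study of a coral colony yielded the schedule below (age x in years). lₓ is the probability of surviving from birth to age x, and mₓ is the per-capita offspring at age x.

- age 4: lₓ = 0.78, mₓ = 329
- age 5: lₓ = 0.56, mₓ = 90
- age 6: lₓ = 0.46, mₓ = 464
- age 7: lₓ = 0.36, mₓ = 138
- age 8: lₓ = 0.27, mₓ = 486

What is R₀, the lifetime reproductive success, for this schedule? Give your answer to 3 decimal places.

R₀ = Σ lₓ mₓ:
  age 4: 0.78 × 329 = 256.6200
  age 5: 0.56 × 90 = 50.4000
  age 6: 0.46 × 464 = 213.4400
  age 7: 0.36 × 138 = 49.6800
  age 8: 0.27 × 486 = 131.2200
R₀ = 256.6200 + 50.4000 + 213.4400 + 49.6800 + 131.2200 = 701.3600

701.360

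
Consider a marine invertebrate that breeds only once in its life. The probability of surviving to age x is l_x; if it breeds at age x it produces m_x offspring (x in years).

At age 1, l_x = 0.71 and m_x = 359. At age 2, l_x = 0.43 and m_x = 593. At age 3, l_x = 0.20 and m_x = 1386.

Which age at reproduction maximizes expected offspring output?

3

Expected offspring if breeding at age x = l_x × m_x:
  age 1: 0.71 × 359 = 254.890
  age 2: 0.43 × 593 = 254.990
  age 3: 0.20 × 1386 = 277.200
Maximum at age 3 (277.200).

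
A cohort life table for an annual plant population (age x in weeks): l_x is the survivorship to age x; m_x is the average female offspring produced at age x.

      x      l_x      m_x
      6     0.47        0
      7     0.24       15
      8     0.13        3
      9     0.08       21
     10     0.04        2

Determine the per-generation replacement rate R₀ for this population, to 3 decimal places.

5.750

R₀ = Σ l_x m_x:
  age 6: 0.47 × 0 = 0.0000
  age 7: 0.24 × 15 = 3.6000
  age 8: 0.13 × 3 = 0.3900
  age 9: 0.08 × 21 = 1.6800
  age 10: 0.04 × 2 = 0.0800
R₀ = 0.0000 + 3.6000 + 0.3900 + 1.6800 + 0.0800 = 5.7500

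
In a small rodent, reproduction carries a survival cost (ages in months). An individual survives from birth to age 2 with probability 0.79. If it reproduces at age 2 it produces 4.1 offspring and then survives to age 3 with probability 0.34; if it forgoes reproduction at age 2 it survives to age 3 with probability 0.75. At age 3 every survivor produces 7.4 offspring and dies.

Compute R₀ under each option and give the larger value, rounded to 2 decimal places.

breed at age 2: R₀ = 0.79 × (4.1 + 0.34 × 7.4) = 0.79 × 6.6160 = 5.2266
delay to age 3: R₀ = 0.79 × (0.75 × 7.4) = 0.79 × 5.5500 = 4.3845
Higher: breed at age 2 (5.2266).

5.23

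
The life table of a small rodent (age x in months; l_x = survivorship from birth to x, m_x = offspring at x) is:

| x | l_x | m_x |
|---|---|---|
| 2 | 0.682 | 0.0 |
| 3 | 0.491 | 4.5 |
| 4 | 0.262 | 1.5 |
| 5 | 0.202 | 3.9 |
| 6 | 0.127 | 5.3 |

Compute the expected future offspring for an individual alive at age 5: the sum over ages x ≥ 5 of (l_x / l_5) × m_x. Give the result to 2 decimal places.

l_5 = 0.202. Conditional survival from age 5 to x is l_x / l_5.
  x=5: (0.202/0.202) × 3.9 = 3.9000
  x=6: (0.127/0.202) × 5.3 = 3.3322
Sum = 3.9000 + 3.3322 = 7.2322

7.23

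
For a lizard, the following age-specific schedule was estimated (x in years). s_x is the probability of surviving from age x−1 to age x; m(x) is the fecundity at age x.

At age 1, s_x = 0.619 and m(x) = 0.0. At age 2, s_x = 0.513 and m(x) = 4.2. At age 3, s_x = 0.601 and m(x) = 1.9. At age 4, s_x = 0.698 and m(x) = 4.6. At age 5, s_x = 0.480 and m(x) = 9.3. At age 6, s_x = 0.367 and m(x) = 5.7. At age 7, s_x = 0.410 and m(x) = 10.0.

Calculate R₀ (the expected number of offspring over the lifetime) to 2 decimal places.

Survivorship from birth: l_x = s_1·s_2·…·s_x.
  l_1 = 0.61900
  l_2 = 0.31755
  l_3 = 0.19085
  l_4 = 0.13321
  l_5 = 0.06394
  l_6 = 0.02347
  l_7 = 0.00962
R₀ = Σ l_x m(x):
  age 1: 0.61900 × 0.0 = 0.0000
  age 2: 0.31755 × 4.2 = 1.3337
  age 3: 0.19085 × 1.9 = 0.3626
  age 4: 0.13321 × 4.6 = 0.6128
  age 5: 0.06394 × 9.3 = 0.5946
  age 6: 0.02347 × 5.7 = 0.1338
  age 7: 0.00962 × 10.0 = 0.0962
R₀ = 0.0000 + 1.3337 + 0.3626 + 0.6128 + 0.5946 + 0.1338 + 0.0962 = 3.1337

3.13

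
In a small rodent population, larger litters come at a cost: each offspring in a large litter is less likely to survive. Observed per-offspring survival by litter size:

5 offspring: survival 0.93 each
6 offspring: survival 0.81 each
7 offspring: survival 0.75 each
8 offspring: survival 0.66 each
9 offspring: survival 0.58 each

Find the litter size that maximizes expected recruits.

Expected recruits = c × s(c):
  c=5: 5 × 0.93 = 4.650
  c=6: 6 × 0.81 = 4.860
  c=7: 7 × 0.75 = 5.250
  c=8: 8 × 0.66 = 5.280
  c=9: 9 × 0.58 = 5.220
Maximum at c = 8 (5.280 recruits).

8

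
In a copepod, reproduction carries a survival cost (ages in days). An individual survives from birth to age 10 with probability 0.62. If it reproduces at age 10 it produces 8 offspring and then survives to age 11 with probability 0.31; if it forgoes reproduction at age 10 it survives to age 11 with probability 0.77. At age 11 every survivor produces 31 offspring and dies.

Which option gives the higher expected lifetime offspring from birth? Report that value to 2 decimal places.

14.80

breed at age 10: R₀ = 0.62 × (8 + 0.31 × 31) = 0.62 × 17.6100 = 10.9182
delay to age 11: R₀ = 0.62 × (0.77 × 31) = 0.62 × 23.8700 = 14.7994
Higher: delay to age 11 (14.7994).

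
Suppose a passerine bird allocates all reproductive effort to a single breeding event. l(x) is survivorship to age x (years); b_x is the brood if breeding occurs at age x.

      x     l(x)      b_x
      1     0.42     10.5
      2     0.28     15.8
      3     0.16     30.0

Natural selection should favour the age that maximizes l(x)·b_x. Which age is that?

3

Expected offspring if breeding at age x = l(x) × b_x:
  age 1: 0.42 × 10.5 = 4.410
  age 2: 0.28 × 15.8 = 4.424
  age 3: 0.16 × 30.0 = 4.800
Maximum at age 3 (4.800).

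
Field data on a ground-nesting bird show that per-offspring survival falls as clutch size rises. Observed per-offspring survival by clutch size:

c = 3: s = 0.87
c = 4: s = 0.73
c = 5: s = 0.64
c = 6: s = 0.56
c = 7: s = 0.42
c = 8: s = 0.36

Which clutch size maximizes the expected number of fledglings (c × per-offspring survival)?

6

Expected fledglings = c × s(c):
  c=3: 3 × 0.87 = 2.610
  c=4: 4 × 0.73 = 2.920
  c=5: 5 × 0.64 = 3.200
  c=6: 6 × 0.56 = 3.360
  c=7: 7 × 0.42 = 2.940
  c=8: 8 × 0.36 = 2.880
Maximum at c = 6 (3.360 fledglings).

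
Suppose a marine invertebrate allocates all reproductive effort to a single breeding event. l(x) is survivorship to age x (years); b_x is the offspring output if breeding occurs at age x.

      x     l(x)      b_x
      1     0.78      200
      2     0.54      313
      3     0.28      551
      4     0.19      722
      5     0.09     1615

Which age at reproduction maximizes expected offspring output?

Expected offspring if breeding at age x = l(x) × b_x:
  age 1: 0.78 × 200 = 156.000
  age 2: 0.54 × 313 = 169.020
  age 3: 0.28 × 551 = 154.280
  age 4: 0.19 × 722 = 137.180
  age 5: 0.09 × 1615 = 145.350
Maximum at age 2 (169.020).

2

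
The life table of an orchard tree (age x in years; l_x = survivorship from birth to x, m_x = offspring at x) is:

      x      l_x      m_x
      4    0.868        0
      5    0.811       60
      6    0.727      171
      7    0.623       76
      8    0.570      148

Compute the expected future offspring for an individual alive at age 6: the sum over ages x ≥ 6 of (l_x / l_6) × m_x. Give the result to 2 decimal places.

352.17

l_6 = 0.727. Conditional survival from age 6 to x is l_x / l_6.
  x=6: (0.727/0.727) × 171 = 171.0000
  x=7: (0.623/0.727) × 76 = 65.1279
  x=8: (0.570/0.727) × 148 = 116.0385
Sum = 171.0000 + 65.1279 + 116.0385 = 352.1664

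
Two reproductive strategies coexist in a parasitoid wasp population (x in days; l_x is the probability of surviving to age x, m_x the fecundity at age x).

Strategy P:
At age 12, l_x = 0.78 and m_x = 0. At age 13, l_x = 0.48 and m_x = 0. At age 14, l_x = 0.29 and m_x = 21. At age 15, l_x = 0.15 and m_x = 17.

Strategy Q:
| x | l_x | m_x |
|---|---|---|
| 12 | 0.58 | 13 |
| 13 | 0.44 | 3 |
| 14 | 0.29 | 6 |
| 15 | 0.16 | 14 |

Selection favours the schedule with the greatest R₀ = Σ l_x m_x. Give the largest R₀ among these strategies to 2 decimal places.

Strategy P: R₀ = 0.78×0 + 0.48×0 + 0.29×21 + 0.15×17 = 8.6400
Strategy Q: R₀ = 0.58×13 + 0.44×3 + 0.29×6 + 0.16×14 = 12.8400
Highest R₀: strategy Q with 12.8400.

12.84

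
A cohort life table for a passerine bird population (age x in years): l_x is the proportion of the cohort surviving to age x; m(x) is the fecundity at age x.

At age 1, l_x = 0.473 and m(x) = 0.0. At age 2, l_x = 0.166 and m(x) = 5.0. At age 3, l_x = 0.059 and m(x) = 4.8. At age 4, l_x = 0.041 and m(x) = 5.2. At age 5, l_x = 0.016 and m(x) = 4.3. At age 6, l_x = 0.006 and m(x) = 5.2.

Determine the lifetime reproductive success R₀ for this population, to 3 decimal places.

R₀ = Σ l_x m(x):
  age 1: 0.473 × 0.0 = 0.0000
  age 2: 0.166 × 5.0 = 0.8300
  age 3: 0.059 × 4.8 = 0.2832
  age 4: 0.041 × 5.2 = 0.2132
  age 5: 0.016 × 4.3 = 0.0688
  age 6: 0.006 × 5.2 = 0.0312
R₀ = 0.0000 + 0.8300 + 0.2832 + 0.2132 + 0.0688 + 0.0312 = 1.4264

1.426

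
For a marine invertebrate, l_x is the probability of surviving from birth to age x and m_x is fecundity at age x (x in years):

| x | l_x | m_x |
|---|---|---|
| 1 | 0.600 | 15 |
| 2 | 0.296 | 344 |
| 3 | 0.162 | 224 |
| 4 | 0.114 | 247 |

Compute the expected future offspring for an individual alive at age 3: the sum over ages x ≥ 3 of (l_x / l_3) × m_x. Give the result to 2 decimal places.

l_3 = 0.162. Conditional survival from age 3 to x is l_x / l_3.
  x=3: (0.162/0.162) × 224 = 224.0000
  x=4: (0.114/0.162) × 247 = 173.8148
Sum = 224.0000 + 173.8148 = 397.8148

397.81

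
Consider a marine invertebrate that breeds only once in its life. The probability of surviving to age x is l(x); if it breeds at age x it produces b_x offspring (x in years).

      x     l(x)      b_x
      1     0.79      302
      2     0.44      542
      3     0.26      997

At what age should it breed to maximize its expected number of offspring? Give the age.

3

Expected offspring if breeding at age x = l(x) × b_x:
  age 1: 0.79 × 302 = 238.580
  age 2: 0.44 × 542 = 238.480
  age 3: 0.26 × 997 = 259.220
Maximum at age 3 (259.220).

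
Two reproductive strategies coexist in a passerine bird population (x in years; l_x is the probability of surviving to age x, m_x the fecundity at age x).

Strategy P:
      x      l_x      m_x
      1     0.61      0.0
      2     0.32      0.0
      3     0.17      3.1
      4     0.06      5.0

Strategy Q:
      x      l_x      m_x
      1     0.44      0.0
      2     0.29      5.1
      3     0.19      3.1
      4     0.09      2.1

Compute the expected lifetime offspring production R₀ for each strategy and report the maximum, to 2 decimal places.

Strategy P: R₀ = 0.61×0.0 + 0.32×0.0 + 0.17×3.1 + 0.06×5.0 = 0.8270
Strategy Q: R₀ = 0.44×0.0 + 0.29×5.1 + 0.19×3.1 + 0.09×2.1 = 2.2570
Highest R₀: strategy Q with 2.2570.

2.26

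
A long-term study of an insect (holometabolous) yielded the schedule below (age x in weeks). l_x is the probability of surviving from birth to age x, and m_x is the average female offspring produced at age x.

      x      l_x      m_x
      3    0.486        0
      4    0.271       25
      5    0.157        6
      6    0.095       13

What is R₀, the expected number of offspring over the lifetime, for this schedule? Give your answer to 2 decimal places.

R₀ = Σ l_x m_x:
  age 3: 0.486 × 0 = 0.0000
  age 4: 0.271 × 25 = 6.7750
  age 5: 0.157 × 6 = 0.9420
  age 6: 0.095 × 13 = 1.2350
R₀ = 0.0000 + 6.7750 + 0.9420 + 1.2350 = 8.9520

8.95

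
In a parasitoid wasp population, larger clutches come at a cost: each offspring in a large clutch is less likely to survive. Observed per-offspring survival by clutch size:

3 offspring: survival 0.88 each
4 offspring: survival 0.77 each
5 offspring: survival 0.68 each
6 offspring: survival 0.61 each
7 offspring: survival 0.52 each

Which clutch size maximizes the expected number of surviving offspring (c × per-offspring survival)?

6

Expected surviving offspring = c × s(c):
  c=3: 3 × 0.88 = 2.640
  c=4: 4 × 0.77 = 3.080
  c=5: 5 × 0.68 = 3.400
  c=6: 6 × 0.61 = 3.660
  c=7: 7 × 0.52 = 3.640
Maximum at c = 6 (3.660 surviving offspring).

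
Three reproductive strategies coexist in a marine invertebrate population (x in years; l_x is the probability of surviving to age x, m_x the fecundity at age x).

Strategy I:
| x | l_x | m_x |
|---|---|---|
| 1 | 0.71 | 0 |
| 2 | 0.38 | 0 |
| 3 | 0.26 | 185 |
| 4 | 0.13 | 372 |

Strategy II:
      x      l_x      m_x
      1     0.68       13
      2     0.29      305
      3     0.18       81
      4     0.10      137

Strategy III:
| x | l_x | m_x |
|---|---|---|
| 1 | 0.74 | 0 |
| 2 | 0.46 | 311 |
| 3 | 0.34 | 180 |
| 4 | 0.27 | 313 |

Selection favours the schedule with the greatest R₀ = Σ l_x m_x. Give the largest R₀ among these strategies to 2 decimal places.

Strategy I: R₀ = 0.71×0 + 0.38×0 + 0.26×185 + 0.13×372 = 96.4600
Strategy II: R₀ = 0.68×13 + 0.29×305 + 0.18×81 + 0.10×137 = 125.5700
Strategy III: R₀ = 0.74×0 + 0.46×311 + 0.34×180 + 0.27×313 = 288.7700
Highest R₀: strategy III with 288.7700.

288.77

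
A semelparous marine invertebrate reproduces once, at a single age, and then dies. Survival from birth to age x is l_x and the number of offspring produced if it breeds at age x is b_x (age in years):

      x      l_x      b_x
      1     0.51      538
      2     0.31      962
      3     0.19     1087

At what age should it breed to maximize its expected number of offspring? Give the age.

Expected offspring if breeding at age x = l_x × b_x:
  age 1: 0.51 × 538 = 274.380
  age 2: 0.31 × 962 = 298.220
  age 3: 0.19 × 1087 = 206.530
Maximum at age 2 (298.220).

2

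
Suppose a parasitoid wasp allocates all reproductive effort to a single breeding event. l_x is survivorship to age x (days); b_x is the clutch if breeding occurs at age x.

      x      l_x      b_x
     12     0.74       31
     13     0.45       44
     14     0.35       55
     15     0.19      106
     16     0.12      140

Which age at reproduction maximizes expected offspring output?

12

Expected offspring if breeding at age x = l_x × b_x:
  age 12: 0.74 × 31 = 22.940
  age 13: 0.45 × 44 = 19.800
  age 14: 0.35 × 55 = 19.250
  age 15: 0.19 × 106 = 20.140
  age 16: 0.12 × 140 = 16.800
Maximum at age 12 (22.940).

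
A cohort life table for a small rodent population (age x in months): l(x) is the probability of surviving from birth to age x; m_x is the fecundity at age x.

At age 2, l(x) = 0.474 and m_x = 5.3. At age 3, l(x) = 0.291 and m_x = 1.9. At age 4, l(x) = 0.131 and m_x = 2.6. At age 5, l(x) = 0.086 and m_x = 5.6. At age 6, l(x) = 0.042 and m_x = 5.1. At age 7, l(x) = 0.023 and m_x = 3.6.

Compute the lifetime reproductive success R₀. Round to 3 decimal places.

R₀ = Σ l(x) m_x:
  age 2: 0.474 × 5.3 = 2.5122
  age 3: 0.291 × 1.9 = 0.5529
  age 4: 0.131 × 2.6 = 0.3406
  age 5: 0.086 × 5.6 = 0.4816
  age 6: 0.042 × 5.1 = 0.2142
  age 7: 0.023 × 3.6 = 0.0828
R₀ = 2.5122 + 0.5529 + 0.3406 + 0.4816 + 0.2142 + 0.0828 = 4.1843

4.184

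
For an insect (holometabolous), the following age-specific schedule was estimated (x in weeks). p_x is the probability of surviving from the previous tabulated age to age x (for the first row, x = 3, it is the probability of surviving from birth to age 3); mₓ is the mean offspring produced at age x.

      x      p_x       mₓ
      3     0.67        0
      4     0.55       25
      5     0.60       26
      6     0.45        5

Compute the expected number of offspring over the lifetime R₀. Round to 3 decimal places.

Survivorship from birth: l_x = p_3·p_4·…·p_x.
  l_3 = 0.67000
  l_4 = 0.36850
  l_5 = 0.22110
  l_6 = 0.09950
R₀ = Σ l_x mₓ:
  age 3: 0.67000 × 0 = 0.0000
  age 4: 0.36850 × 25 = 9.2125
  age 5: 0.22110 × 26 = 5.7486
  age 6: 0.09950 × 5 = 0.4975
R₀ = 0.0000 + 9.2125 + 5.7486 + 0.4975 = 15.4586

15.459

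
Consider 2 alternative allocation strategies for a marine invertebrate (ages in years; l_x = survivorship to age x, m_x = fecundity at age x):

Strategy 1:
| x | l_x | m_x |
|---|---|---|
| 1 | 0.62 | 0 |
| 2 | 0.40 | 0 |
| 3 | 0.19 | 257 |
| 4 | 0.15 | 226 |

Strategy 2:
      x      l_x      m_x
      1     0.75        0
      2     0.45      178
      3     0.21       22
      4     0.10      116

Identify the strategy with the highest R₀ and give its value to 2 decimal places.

Strategy 1: R₀ = 0.62×0 + 0.40×0 + 0.19×257 + 0.15×226 = 82.7300
Strategy 2: R₀ = 0.75×0 + 0.45×178 + 0.21×22 + 0.10×116 = 96.3200
Highest R₀: strategy 2 with 96.3200.

96.32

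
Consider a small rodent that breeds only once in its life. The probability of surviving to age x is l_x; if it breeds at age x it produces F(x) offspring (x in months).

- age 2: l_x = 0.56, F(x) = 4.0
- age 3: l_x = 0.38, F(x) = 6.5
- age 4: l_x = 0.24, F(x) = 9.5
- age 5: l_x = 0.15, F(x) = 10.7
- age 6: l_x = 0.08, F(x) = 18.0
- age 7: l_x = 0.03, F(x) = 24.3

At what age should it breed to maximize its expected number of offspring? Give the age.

Expected offspring if breeding at age x = l_x × F(x):
  age 2: 0.56 × 4.0 = 2.240
  age 3: 0.38 × 6.5 = 2.470
  age 4: 0.24 × 9.5 = 2.280
  age 5: 0.15 × 10.7 = 1.605
  age 6: 0.08 × 18.0 = 1.440
  age 7: 0.03 × 24.3 = 0.729
Maximum at age 3 (2.470).

3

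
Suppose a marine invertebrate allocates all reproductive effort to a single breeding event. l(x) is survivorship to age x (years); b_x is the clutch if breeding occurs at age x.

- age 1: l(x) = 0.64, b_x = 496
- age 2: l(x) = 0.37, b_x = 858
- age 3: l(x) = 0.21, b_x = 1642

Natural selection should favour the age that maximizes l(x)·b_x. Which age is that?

3

Expected offspring if breeding at age x = l(x) × b_x:
  age 1: 0.64 × 496 = 317.440
  age 2: 0.37 × 858 = 317.460
  age 3: 0.21 × 1642 = 344.820
Maximum at age 3 (344.820).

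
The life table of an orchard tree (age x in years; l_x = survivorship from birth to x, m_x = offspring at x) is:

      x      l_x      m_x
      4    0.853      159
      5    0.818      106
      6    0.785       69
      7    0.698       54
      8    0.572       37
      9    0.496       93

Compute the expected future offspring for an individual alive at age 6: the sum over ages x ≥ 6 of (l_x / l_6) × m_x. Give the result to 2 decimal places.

202.74

l_6 = 0.785. Conditional survival from age 6 to x is l_x / l_6.
  x=6: (0.785/0.785) × 69 = 69.0000
  x=7: (0.698/0.785) × 54 = 48.0153
  x=8: (0.572/0.785) × 37 = 26.9605
  x=9: (0.496/0.785) × 93 = 58.7618
Sum = 69.0000 + 48.0153 + 26.9605 + 58.7618 = 202.7376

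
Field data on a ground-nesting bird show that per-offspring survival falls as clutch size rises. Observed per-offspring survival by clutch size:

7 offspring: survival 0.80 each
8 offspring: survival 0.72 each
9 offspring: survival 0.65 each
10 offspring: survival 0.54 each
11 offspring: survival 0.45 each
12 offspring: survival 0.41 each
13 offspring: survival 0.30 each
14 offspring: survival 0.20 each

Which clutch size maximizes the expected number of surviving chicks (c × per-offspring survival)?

9

Expected surviving chicks = c × s(c):
  c=7: 7 × 0.80 = 5.600
  c=8: 8 × 0.72 = 5.760
  c=9: 9 × 0.65 = 5.850
  c=10: 10 × 0.54 = 5.400
  c=11: 11 × 0.45 = 4.950
  c=12: 12 × 0.41 = 4.920
  c=13: 13 × 0.30 = 3.900
  c=14: 14 × 0.20 = 2.800
Maximum at c = 9 (5.850 surviving chicks).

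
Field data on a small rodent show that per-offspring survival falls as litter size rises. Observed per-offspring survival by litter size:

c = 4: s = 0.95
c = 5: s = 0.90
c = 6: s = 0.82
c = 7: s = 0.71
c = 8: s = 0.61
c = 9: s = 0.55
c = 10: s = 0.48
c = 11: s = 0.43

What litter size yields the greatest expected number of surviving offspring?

Expected surviving offspring = c × s(c):
  c=4: 4 × 0.95 = 3.800
  c=5: 5 × 0.90 = 4.500
  c=6: 6 × 0.82 = 4.920
  c=7: 7 × 0.71 = 4.970
  c=8: 8 × 0.61 = 4.880
  c=9: 9 × 0.55 = 4.950
  c=10: 10 × 0.48 = 4.800
  c=11: 11 × 0.43 = 4.730
Maximum at c = 7 (4.970 surviving offspring).

7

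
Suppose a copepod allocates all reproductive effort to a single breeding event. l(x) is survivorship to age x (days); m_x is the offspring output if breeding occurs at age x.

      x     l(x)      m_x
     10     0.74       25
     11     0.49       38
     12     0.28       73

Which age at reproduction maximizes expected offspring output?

12

Expected offspring if breeding at age x = l(x) × m_x:
  age 10: 0.74 × 25 = 18.500
  age 11: 0.49 × 38 = 18.620
  age 12: 0.28 × 73 = 20.440
Maximum at age 12 (20.440).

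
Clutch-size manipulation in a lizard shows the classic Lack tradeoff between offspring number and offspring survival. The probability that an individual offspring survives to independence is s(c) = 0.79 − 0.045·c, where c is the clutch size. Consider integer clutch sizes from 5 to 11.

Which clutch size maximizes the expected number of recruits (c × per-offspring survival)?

Expected recruits = c × s(c):
  c=5: 5 × 0.565 = 2.825
  c=6: 6 × 0.520 = 3.120
  c=7: 7 × 0.475 = 3.325
  c=8: 8 × 0.430 = 3.440
  c=9: 9 × 0.385 = 3.465
  c=10: 10 × 0.340 = 3.400
  c=11: 11 × 0.295 = 3.245
Maximum at c = 9 (3.465 recruits).

9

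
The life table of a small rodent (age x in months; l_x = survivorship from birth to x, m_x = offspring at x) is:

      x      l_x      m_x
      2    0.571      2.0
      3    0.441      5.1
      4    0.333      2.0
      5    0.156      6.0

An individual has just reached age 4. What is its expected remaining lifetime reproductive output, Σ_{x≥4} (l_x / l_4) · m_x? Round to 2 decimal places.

l_4 = 0.333. Conditional survival from age 4 to x is l_x / l_4.
  x=4: (0.333/0.333) × 2.0 = 2.0000
  x=5: (0.156/0.333) × 6.0 = 2.8108
Sum = 2.0000 + 2.8108 = 4.8108

4.81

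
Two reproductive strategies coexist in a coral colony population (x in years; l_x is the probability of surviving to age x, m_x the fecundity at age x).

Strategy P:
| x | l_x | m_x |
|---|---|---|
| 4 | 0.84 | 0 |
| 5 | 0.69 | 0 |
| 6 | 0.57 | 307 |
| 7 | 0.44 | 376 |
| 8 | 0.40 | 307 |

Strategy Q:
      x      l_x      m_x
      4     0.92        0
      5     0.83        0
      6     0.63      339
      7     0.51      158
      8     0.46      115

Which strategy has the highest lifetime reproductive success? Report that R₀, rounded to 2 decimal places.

463.23

Strategy P: R₀ = 0.84×0 + 0.69×0 + 0.57×307 + 0.44×376 + 0.40×307 = 463.2300
Strategy Q: R₀ = 0.92×0 + 0.83×0 + 0.63×339 + 0.51×158 + 0.46×115 = 347.0500
Highest R₀: strategy P with 463.2300.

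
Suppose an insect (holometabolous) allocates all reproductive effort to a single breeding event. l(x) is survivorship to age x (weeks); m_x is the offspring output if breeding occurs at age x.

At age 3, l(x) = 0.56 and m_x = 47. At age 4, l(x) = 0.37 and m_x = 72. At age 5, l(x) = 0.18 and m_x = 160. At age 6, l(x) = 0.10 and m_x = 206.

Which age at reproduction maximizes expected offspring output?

5

Expected offspring if breeding at age x = l(x) × m_x:
  age 3: 0.56 × 47 = 26.320
  age 4: 0.37 × 72 = 26.640
  age 5: 0.18 × 160 = 28.800
  age 6: 0.10 × 206 = 20.600
Maximum at age 5 (28.800).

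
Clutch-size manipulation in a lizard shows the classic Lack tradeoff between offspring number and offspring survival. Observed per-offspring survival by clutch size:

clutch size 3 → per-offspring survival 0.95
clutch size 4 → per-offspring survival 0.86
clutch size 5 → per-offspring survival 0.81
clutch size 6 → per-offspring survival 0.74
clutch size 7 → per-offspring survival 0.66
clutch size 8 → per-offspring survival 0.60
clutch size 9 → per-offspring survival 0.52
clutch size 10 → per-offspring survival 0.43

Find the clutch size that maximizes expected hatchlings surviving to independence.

8

Expected hatchlings surviving to independence = c × s(c):
  c=3: 3 × 0.95 = 2.850
  c=4: 4 × 0.86 = 3.440
  c=5: 5 × 0.81 = 4.050
  c=6: 6 × 0.74 = 4.440
  c=7: 7 × 0.66 = 4.620
  c=8: 8 × 0.60 = 4.800
  c=9: 9 × 0.52 = 4.680
  c=10: 10 × 0.43 = 4.300
Maximum at c = 8 (4.800 hatchlings surviving to independence).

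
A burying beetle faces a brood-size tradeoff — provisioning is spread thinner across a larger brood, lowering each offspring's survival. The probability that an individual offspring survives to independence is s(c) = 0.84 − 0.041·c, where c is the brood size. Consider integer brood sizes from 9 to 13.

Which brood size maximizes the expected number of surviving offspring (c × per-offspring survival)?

10

Expected surviving offspring = c × s(c):
  c=9: 9 × 0.471 = 4.239
  c=10: 10 × 0.430 = 4.300
  c=11: 11 × 0.389 = 4.279
  c=12: 12 × 0.348 = 4.176
  c=13: 13 × 0.307 = 3.991
Maximum at c = 10 (4.300 surviving offspring).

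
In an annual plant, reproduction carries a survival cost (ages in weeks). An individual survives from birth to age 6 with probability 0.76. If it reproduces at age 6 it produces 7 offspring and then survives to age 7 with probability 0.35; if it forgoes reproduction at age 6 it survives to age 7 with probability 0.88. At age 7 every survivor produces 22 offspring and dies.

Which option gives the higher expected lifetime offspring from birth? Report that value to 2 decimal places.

breed at age 6: R₀ = 0.76 × (7 + 0.35 × 22) = 0.76 × 14.7000 = 11.1720
delay to age 7: R₀ = 0.76 × (0.88 × 22) = 0.76 × 19.3600 = 14.7136
Higher: delay to age 7 (14.7136).

14.71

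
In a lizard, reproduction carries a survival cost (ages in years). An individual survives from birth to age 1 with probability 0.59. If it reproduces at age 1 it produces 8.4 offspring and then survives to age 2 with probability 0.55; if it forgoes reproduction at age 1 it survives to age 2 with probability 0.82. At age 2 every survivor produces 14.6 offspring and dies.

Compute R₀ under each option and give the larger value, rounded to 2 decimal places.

9.69

breed at age 1: R₀ = 0.59 × (8.4 + 0.55 × 14.6) = 0.59 × 16.4300 = 9.6937
delay to age 2: R₀ = 0.59 × (0.82 × 14.6) = 0.59 × 11.9720 = 7.0635
Higher: breed at age 1 (9.6937).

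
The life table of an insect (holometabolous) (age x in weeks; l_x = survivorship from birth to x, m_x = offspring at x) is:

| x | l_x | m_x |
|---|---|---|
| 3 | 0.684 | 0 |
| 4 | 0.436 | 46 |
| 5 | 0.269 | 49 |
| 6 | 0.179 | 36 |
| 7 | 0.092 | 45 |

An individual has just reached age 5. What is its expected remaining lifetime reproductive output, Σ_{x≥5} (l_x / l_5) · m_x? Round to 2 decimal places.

l_5 = 0.269. Conditional survival from age 5 to x is l_x / l_5.
  x=5: (0.269/0.269) × 49 = 49.0000
  x=6: (0.179/0.269) × 36 = 23.9554
  x=7: (0.092/0.269) × 45 = 15.3903
Sum = 49.0000 + 23.9554 + 15.3903 = 88.3457

88.35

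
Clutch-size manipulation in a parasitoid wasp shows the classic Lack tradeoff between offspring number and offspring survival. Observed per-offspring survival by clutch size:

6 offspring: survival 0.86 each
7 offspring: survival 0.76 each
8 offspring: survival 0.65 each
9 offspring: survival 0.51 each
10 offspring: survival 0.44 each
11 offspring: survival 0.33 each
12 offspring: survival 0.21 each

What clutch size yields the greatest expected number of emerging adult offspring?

7

Expected emerging adult offspring = c × s(c):
  c=6: 6 × 0.86 = 5.160
  c=7: 7 × 0.76 = 5.320
  c=8: 8 × 0.65 = 5.200
  c=9: 9 × 0.51 = 4.590
  c=10: 10 × 0.44 = 4.400
  c=11: 11 × 0.33 = 3.630
  c=12: 12 × 0.21 = 2.520
Maximum at c = 7 (5.320 emerging adult offspring).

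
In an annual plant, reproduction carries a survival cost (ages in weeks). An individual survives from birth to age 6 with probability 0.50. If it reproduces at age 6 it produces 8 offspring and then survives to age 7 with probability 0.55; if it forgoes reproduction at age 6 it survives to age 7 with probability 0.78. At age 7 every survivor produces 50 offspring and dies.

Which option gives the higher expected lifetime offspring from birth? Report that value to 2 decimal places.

breed at age 6: R₀ = 0.50 × (8 + 0.55 × 50) = 0.50 × 35.5000 = 17.7500
delay to age 7: R₀ = 0.50 × (0.78 × 50) = 0.50 × 39.0000 = 19.5000
Higher: delay to age 7 (19.5000).

19.50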